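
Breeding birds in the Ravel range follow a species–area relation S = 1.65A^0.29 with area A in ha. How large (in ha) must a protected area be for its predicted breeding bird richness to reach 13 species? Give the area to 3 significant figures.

13 = 1.65 × A^0.29  ⇒  A^0.29 = 13/1.65 = 7.879
ln A = ln(7.879) / 0.29 = 2.0642 / 0.29 = 7.1178
A = e^7.1178 ≈ 1234 ha

1230 ha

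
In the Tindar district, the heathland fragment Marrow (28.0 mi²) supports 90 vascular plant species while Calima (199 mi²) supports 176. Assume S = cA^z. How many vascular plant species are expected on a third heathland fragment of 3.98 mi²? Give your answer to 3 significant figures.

46.2

z = ln(176/90) / ln(199/28) = 0.6707 / 1.9611 = 0.3420
c = 90 / 28^0.3420 = 90 / 3.125 = 28.8
S₃ = 28.8 × 3.98^0.3420 = 28.8 × 1.604 ≈ 46.18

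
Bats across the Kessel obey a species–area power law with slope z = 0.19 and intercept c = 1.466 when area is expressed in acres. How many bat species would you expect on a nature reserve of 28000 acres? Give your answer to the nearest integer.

10 species

S = 1.466 × 28000^0.19
ln S = ln 1.466 + 0.19 × ln 28000 = 0.3825 + 0.19 × 10.2400 = 2.3281
S = e^2.3281 ≈ 10.26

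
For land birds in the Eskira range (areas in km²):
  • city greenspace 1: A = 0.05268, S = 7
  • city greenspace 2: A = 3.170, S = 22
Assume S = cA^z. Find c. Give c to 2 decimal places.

z = ln(S₂/S₁) / ln(A₂/A₁) = ln(22/7) / ln(3.17/0.05268) = 1.1451 / 4.0973 = 0.2795
c = S₁ / A₁^z = 7 / 0.05268^0.2795 = 7 / 0.4393 = 15.94

15.94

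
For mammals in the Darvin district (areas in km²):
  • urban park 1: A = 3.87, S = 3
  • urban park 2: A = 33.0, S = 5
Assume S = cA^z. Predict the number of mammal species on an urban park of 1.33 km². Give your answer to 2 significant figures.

2.3

z = ln(5/3) / ln(33/3.87) = 0.5108 / 2.1433 = 0.2383
c = 3 / 3.87^0.2383 = 3 / 1.381 = 2.173
S₃ = 2.173 × 1.33^0.2383 = 2.173 × 1.07 ≈ 2.326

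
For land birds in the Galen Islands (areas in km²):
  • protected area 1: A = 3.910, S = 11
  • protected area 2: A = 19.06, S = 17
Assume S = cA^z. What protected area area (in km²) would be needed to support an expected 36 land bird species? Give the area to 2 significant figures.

290 km²

z = ln(17/11) / ln(19.06/3.91) = 0.4353 / 1.5841 = 0.2748
c = 11 / 3.91^0.2748 = 11 / 1.455 = 7.562
A = (36/7.562)^(1/0.2748) ⇒ ln A = ln(4.76)/0.2748 = 5.6778
A = e^5.6778 ≈ 292.3 km²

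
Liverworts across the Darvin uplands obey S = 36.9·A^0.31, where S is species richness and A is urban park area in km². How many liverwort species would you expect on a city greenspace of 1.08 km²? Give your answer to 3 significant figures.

S = 36.9 × 1.08^0.31
ln S = ln 36.9 + 0.31 × ln 1.08 = 3.6082 + 0.31 × 0.0770 = 3.6321
S = e^3.6321 ≈ 37.79

37.8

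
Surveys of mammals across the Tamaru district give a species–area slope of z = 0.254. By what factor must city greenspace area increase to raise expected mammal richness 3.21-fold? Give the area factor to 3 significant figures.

(A₂/A₁)^0.254 = 3.21, so A₂/A₁ = 3.21^(1/0.254) = 3.21^3.937
ln(A₂/A₁) = ln 3.21 / 0.254 = 1.1663 / 0.254 = 4.5916
A₂/A₁ = e^4.5916 ≈ 98.65

98.7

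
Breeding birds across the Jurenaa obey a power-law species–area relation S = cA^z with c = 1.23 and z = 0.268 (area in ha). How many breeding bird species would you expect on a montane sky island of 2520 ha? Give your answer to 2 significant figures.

10

S = 1.23 × 2520^0.268 = 1.23 × 8.158 ≈ 10.03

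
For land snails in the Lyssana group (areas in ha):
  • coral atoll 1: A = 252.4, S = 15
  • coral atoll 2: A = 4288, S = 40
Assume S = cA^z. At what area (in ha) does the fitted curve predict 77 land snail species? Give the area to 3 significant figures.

z = ln(40/15) / ln(4288/252.4) = 0.9808 / 2.8326 = 0.3463
c = 15 / 252.4^0.3463 = 15 / 6.788 = 2.21
A = (77/2.21)^(1/0.3463) ⇒ ln A = ln(34.85)/0.3463 = 10.2550
A = e^10.2550 ≈ 28423 ha

28400 ha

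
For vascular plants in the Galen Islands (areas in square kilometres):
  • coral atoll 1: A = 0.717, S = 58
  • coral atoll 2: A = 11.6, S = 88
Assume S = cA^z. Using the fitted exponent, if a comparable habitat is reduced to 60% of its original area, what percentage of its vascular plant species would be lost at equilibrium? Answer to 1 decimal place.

z = ln(88/58) / ln(11.6/0.717) = 0.4169 / 2.7837 = 0.1498
S_new/S_old = (A_new/A_old)^z = 0.6^0.1498 = exp(0.1498 × -0.5108) = 0.9264
Fraction lost = 1 − 0.9264 = 0.07365

7.4%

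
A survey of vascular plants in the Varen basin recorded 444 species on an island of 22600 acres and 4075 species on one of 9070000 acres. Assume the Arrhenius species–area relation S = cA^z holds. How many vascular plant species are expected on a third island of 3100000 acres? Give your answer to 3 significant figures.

2740

z = ln(4075/444) / ln(9070000/22600) = 2.2168 / 5.9948 = 0.3698
c = 444 / 22600^0.3698 = 444 / 40.75 = 10.9
S₃ = 10.9 × 3100000^0.3698 = 10.9 × 251.4 ≈ 2740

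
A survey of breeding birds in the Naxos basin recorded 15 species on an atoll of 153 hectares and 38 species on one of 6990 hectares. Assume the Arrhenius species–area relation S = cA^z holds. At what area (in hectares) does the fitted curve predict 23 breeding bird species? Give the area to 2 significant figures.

890 hectares

z = ln(38/15) / ln(6990/153) = 0.9295 / 3.8218 = 0.2432
c = 15 / 153^0.2432 = 15 / 3.399 = 4.413
A = (23/4.413)^(1/0.2432) ⇒ ln A = ln(5.212)/0.2432 = 6.7879
A = e^6.7879 ≈ 887 hectares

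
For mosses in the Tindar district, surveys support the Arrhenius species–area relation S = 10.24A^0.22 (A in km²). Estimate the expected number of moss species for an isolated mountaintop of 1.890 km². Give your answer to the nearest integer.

12 species

S = 10.24 × 1.89^0.22
ln S = ln 10.24 + 0.22 × ln 1.89 = 2.3263 + 0.22 × 0.6366 = 2.4663
S = e^2.4663 ≈ 11.78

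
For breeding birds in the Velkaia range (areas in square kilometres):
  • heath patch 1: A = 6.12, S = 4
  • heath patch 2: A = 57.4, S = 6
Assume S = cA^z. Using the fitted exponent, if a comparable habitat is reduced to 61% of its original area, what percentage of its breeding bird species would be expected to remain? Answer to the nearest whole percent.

91%

z = ln(6/4) / ln(57.4/6.12) = 0.4055 / 2.2385 = 0.1811
S_new/S_old = (A_new/A_old)^z = 0.61^0.1811 = exp(0.1811 × -0.4943) = 0.9144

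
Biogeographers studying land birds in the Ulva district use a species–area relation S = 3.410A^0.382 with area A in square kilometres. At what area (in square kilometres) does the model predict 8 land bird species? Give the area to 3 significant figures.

8 = 3.41 × A^0.382  ⇒  A^0.382 = 8/3.41 = 2.346
ln A = ln(2.346) / 0.382 = 0.8527 / 0.382 = 2.2323
A = e^2.2323 ≈ 9.321 square kilometres

9.32 square kilometres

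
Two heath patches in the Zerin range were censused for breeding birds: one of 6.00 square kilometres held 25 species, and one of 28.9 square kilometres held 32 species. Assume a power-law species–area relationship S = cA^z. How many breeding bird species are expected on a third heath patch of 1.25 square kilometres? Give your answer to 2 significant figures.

z = ln(32/25) / ln(28.9/6) = 0.2469 / 1.5721 = 0.1570
c = 25 / 6^0.1570 = 25 / 1.325 = 18.87
S₃ = 18.87 × 1.25^0.1570 = 18.87 × 1.036 ≈ 19.54

20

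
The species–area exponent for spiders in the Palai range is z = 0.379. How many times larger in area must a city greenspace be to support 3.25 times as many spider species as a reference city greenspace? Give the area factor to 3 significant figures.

(A₂/A₁)^0.379 = 3.25, so A₂/A₁ = 3.25^(1/0.379) = 3.25^2.639
ln(A₂/A₁) = ln 3.25 / 0.379 = 1.1787 / 0.379 = 3.1099
A₂/A₁ = e^3.1099 ≈ 22.42

22.4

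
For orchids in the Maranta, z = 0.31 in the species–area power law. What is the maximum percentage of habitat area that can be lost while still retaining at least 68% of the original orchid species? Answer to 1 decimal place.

Need (A_new/A_old)^0.31 = 0.68, so A_new/A_old = 0.68^(1/0.31) = 0.68^3.226
ln(A_new/A_old) = ln 0.68 / 0.31 = -0.3857 / 0.31 = -1.2441
A_new/A_old = e^-1.2441 ≈ 0.2882
Fraction that can be lost = 1 − 0.2882 = 0.7118

71.2%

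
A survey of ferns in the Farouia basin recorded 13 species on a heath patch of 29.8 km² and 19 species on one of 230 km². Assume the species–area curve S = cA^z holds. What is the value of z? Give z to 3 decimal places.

0.186

Taking logs: ln S = ln c + z ln A, so z = (ln S₂ − ln S₁)/(ln A₂ − ln A₁).
z = ln(19/13) / ln(230/29.8) = ln(1.462) / ln(7.718) = 0.3795 / 2.0436 = 0.1857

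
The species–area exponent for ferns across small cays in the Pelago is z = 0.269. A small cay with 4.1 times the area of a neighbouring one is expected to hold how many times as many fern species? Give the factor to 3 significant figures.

S₂/S₁ = (A₂/A₁)^z = 4.1^0.269
ln(S₂/S₁) = 0.269 × ln 4.1 = 0.269 × 1.4110 = 0.3796
S₂/S₁ = e^0.3796 ≈ 1.462

1.46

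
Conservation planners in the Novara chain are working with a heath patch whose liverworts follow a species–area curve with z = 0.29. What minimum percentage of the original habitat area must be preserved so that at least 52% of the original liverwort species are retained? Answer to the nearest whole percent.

Need (A_new/A_old)^0.29 = 0.52, so A_new/A_old = 0.52^(1/0.29) = 0.52^3.448
ln(A_new/A_old) = ln 0.52 / 0.29 = -0.6539 / 0.29 = -2.2549
A_new/A_old = e^-2.2549 ≈ 0.1049

10%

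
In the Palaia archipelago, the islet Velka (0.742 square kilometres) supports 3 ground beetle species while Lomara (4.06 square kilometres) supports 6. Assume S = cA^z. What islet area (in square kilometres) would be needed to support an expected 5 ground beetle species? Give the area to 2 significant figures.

2.6 square kilometres

z = ln(6/3) / ln(4.06/0.742) = 0.6931 / 1.6996 = 0.4078
c = 3 / 0.742^0.4078 = 3 / 0.8854 = 3.388
A = (5/3.388)^(1/0.4078) ⇒ ln A = ln(1.476)/0.4078 = 0.9541
A = e^0.9541 ≈ 2.596 square kilometres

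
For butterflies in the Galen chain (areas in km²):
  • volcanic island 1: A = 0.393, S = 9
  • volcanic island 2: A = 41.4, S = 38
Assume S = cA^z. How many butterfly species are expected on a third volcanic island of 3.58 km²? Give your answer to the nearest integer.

z = ln(38/9) / ln(41.4/0.393) = 1.4404 / 4.6572 = 0.3093
c = 9 / 0.393^0.3093 = 9 / 0.7491 = 12.01
S₃ = 12.01 × 3.58^0.3093 = 12.01 × 1.484 ≈ 17.82

18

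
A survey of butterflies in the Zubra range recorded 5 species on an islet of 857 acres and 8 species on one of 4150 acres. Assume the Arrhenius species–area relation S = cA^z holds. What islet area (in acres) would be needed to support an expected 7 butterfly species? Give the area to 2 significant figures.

2700 acres

z = ln(8/5) / ln(4150/857) = 0.4700 / 1.5774 = 0.2980
c = 5 / 857^0.2980 = 5 / 7.48 = 0.6685
A = (7/0.6685)^(1/0.2980) ⇒ ln A = ln(10.47)/0.2980 = 7.8827
A = e^7.8827 ≈ 2651 acres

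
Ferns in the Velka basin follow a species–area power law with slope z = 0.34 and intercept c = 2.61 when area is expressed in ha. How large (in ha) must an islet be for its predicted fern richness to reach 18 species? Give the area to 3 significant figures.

18 = 2.61 × A^0.34  ⇒  A^0.34 = 18/2.61 = 6.897
ln A = ln(6.897) / 0.34 = 1.9310 / 0.34 = 5.6795
A = e^5.6795 ≈ 292.8 ha

293 ha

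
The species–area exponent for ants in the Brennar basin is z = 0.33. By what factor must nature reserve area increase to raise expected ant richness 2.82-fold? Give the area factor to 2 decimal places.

23.14

(A₂/A₁)^0.33 = 2.82, so A₂/A₁ = 2.82^(1/0.33) = 2.82^3.03
ln(A₂/A₁) = ln 2.82 / 0.33 = 1.0367 / 0.33 = 3.1416
A₂/A₁ = e^3.1416 ≈ 23.14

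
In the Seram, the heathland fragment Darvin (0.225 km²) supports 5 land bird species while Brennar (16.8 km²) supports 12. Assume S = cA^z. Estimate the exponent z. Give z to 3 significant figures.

Taking logs: ln S = ln c + z ln A, so z = (ln S₂ − ln S₁)/(ln A₂ − ln A₁).
z = ln(12/5) / ln(16.8/0.225) = ln(2.4) / ln(74.67) = 0.8755 / 4.3130 = 0.2030

0.203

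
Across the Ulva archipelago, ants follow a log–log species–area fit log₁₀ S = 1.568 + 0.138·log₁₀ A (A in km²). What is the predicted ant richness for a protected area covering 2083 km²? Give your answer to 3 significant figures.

S = 36.98 × 2083^0.138
ln S = ln 36.98 + 0.138 × ln 2083 = 3.6105 + 0.138 × 7.6416 = 4.6650
S = e^4.6650 ≈ 106.2

106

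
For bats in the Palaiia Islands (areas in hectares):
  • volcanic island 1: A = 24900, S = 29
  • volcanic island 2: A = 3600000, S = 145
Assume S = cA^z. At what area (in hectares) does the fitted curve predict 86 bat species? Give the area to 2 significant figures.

720000 hectares

z = ln(145/29) / ln(3600000/24900) = 1.6094 / 4.9738 = 0.3236
c = 29 / 24900^0.3236 = 29 / 26.46 = 1.096
A = (86/1.096)^(1/0.3236) ⇒ ln A = ln(78.46)/0.3236 = 13.4821
A = e^13.4821 ≈ 716445 hectares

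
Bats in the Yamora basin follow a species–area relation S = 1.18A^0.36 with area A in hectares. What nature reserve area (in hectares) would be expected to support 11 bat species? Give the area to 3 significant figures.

493 hectares

11 = 1.18 × A^0.36  ⇒  A^0.36 = 11/1.18 = 9.322
ln A = ln(9.322) / 0.36 = 2.2324 / 0.36 = 6.2011
A = e^6.2011 ≈ 493.3 hectares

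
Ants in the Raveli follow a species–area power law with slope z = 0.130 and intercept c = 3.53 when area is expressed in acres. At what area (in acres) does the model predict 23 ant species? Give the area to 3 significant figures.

23 = 3.53 × A^0.13  ⇒  A^0.13 = 23/3.53 = 6.516
ln A = ln(6.516) / 0.13 = 1.8742 / 0.13 = 14.4169
A = e^14.4169 ≈ 1824643 acres

1820000 acres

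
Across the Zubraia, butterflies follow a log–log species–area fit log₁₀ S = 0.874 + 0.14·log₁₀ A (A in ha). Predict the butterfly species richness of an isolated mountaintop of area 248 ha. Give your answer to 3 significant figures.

16.2

S = 7.482 × 248^0.14
ln S = ln 7.482 + 0.14 × ln 248 = 2.0125 + 0.14 × 5.5134 = 2.7843
S = e^2.7843 ≈ 16.19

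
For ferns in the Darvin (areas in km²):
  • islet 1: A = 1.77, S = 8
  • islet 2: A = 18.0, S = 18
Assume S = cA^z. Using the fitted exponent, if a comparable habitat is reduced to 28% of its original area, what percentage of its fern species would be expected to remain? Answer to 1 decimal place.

z = ln(18/8) / ln(18/1.77) = 0.8109 / 2.3194 = 0.3496
S_new/S_old = (A_new/A_old)^z = 0.28^0.3496 = exp(0.3496 × -1.2730) = 0.6408

64.1%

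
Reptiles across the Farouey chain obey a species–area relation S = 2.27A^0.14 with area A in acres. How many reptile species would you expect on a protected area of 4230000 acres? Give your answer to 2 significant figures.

S = 2.27 × 4230000^0.14
ln S = ln 2.27 + 0.14 × ln 4230000 = 0.8198 + 0.14 × 15.2577 = 2.9559
S = e^2.9559 ≈ 19.22

19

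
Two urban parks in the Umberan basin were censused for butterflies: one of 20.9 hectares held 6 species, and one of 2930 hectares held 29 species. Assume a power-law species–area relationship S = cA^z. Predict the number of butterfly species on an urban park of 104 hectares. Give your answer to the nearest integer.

z = ln(29/6) / ln(2930/20.9) = 1.5755 / 4.9430 = 0.3187
c = 6 / 20.9^0.3187 = 6 / 2.635 = 2.277
S₃ = 2.277 × 104^0.3187 = 2.277 × 4.395 ≈ 10.01

10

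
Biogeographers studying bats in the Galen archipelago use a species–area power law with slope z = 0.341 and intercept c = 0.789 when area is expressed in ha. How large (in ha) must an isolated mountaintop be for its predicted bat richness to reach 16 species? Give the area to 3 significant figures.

16 = 0.789 × A^0.341  ⇒  A^0.341 = 16/0.789 = 20.28
ln A = ln(20.28) / 0.341 = 3.0096 / 0.341 = 8.8257
A = e^8.8257 ≈ 6807 ha

6810 ha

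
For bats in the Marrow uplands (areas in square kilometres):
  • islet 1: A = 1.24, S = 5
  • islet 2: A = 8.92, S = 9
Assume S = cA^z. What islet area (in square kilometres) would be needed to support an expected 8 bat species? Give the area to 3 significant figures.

z = ln(9/5) / ln(8.92/1.24) = 0.5878 / 1.9732 = 0.2979
c = 5 / 1.24^0.2979 = 5 / 1.066 = 4.69
A = (8/4.69)^(1/0.2979) ⇒ ln A = ln(1.706)/0.2979 = 1.7929
A = e^1.7929 ≈ 6.007 square kilometres

6.01 square kilometres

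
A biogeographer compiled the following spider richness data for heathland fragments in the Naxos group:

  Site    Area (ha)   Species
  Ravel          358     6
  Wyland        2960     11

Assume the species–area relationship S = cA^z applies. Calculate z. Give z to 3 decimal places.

0.287

Taking logs: ln S = ln c + z ln A, so z = (ln S₂ − ln S₁)/(ln A₂ − ln A₁).
z = ln(11/6) / ln(2960/358) = ln(1.833) / ln(8.268) = 0.6061 / 2.1124 = 0.2869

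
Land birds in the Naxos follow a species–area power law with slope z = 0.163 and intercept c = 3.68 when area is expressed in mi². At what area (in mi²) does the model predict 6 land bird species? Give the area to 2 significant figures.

20 mi²

6 = 3.68 × A^0.163  ⇒  A^0.163 = 6/3.68 = 1.63
ln A = ln(1.63) / 0.163 = 0.4888 / 0.163 = 2.9991
A = e^2.9991 ≈ 20.07 mi²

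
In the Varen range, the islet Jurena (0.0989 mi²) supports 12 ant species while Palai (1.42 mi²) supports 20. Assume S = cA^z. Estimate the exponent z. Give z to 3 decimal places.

0.192

Taking logs: ln S = ln c + z ln A, so z = (ln S₂ − ln S₁)/(ln A₂ − ln A₁).
z = ln(20/12) / ln(1.42/0.0989) = ln(1.667) / ln(14.36) = 0.5108 / 2.6643 = 0.1917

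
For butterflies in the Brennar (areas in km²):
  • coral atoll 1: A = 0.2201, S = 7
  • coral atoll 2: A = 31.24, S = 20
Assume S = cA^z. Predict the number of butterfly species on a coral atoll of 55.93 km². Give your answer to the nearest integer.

23

z = ln(20/7) / ln(31.24/0.2201) = 1.0498 / 4.9554 = 0.2119
c = 7 / 0.2201^0.2119 = 7 / 0.7257 = 9.646
S₃ = 9.646 × 55.93^0.2119 = 9.646 × 2.346 ≈ 22.63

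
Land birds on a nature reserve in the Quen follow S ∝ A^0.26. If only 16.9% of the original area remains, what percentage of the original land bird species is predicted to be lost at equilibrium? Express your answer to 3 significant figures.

37.0%

S_new/S_old = (A_new/A_old)^z = 0.169^0.26
= exp(0.26 × ln 0.169) = exp(0.26 × -1.7779) = exp(-0.4622) ≈ 0.6299
Fraction lost = 1 − 0.6299 = 0.3701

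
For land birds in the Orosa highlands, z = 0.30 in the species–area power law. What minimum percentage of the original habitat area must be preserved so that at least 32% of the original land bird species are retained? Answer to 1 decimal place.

2.2%

Need (A_new/A_old)^0.3 = 0.32, so A_new/A_old = 0.32^(1/0.3) = 0.32^3.333
ln(A_new/A_old) = ln 0.32 / 0.3 = -1.1394 / 0.3 = -3.7981
A_new/A_old = e^-3.7981 ≈ 0.02241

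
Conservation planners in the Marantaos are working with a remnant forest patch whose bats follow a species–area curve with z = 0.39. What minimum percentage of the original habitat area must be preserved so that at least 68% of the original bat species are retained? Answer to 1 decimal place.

Need (A_new/A_old)^0.39 = 0.68, so A_new/A_old = 0.68^(1/0.39) = 0.68^2.564
ln(A_new/A_old) = ln 0.68 / 0.39 = -0.3857 / 0.39 = -0.9889
A_new/A_old = e^-0.9889 ≈ 0.372

37.2%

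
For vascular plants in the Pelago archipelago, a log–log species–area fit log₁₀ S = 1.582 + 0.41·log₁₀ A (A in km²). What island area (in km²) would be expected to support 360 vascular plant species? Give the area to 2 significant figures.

240 km²

360 = 38.19 × A^0.41  ⇒  A^0.41 = 360/38.19 = 9.425
ln A = ln(9.425) / 0.41 = 2.2434 / 0.41 = 5.4717
A = e^5.4717 ≈ 237.9 km²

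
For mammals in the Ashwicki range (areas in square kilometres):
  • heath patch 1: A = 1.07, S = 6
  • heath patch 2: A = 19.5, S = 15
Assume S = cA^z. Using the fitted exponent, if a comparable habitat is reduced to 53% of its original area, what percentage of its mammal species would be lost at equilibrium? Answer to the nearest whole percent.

z = ln(15/6) / ln(19.5/1.07) = 0.9163 / 2.9028 = 0.3157
S_new/S_old = (A_new/A_old)^z = 0.53^0.3157 = exp(0.3157 × -0.6349) = 0.8184
Fraction lost = 1 − 0.8184 = 0.1816

18%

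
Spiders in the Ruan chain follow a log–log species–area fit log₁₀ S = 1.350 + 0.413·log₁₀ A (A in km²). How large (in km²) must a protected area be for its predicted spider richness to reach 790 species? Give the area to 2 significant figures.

5600 km²

790 = 22.39 × A^0.413  ⇒  A^0.413 = 790/22.39 = 35.29
ln A = ln(35.29) / 0.413 = 3.5635 / 0.413 = 8.6284
A = e^8.6284 ≈ 5588 km²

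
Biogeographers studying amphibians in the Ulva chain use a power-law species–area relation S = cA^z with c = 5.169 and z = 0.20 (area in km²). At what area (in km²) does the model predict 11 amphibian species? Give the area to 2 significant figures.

44 km²

11 = 5.169 × A^0.2  ⇒  A^0.2 = 11/5.169 = 2.128
ln A = ln(2.128) / 0.2 = 0.7552 / 0.2 = 3.7761
A = e^3.7761 ≈ 43.64 km²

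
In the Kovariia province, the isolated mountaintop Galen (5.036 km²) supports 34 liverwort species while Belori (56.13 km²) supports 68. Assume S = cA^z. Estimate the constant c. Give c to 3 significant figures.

21.4

z = ln(S₂/S₁) / ln(A₂/A₁) = ln(68/34) / ln(56.13/5.036) = 0.6931 / 2.4111 = 0.2875
c = S₁ / A₁^z = 34 / 5.036^0.2875 = 34 / 1.592 = 21.36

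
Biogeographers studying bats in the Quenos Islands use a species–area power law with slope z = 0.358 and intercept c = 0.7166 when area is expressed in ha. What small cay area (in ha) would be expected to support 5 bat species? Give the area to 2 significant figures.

230 ha

5 = 0.7166 × A^0.358  ⇒  A^0.358 = 5/0.7166 = 6.977
ln A = ln(6.977) / 0.358 = 1.9427 / 0.358 = 5.4265
A = e^5.4265 ≈ 227.3 ha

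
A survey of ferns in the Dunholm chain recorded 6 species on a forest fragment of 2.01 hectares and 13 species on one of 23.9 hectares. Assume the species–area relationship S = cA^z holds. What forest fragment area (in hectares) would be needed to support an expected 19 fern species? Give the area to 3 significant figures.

z = ln(13/6) / ln(23.9/2.01) = 0.7732 / 2.4757 = 0.3123
c = 6 / 2.01^0.3123 = 6 / 1.244 = 4.825
A = (19/4.825)^(1/0.3123) ⇒ ln A = ln(3.938)/0.3123 = 4.3890
A = e^4.3890 ≈ 80.56 hectares

80.6 hectares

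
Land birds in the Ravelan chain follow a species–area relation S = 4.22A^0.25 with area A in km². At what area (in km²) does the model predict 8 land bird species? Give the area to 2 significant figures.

13 km²

8 = 4.22 × A^0.25  ⇒  A^0.25 = 8/4.22 = 1.896
ln A = ln(1.896) / 0.25 = 0.6396 / 0.25 = 2.5584
A = e^2.5584 ≈ 12.92 km²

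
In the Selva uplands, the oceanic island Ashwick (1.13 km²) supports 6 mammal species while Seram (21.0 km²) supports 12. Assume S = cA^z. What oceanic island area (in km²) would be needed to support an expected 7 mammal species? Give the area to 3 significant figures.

z = ln(12/6) / ln(21/1.13) = 0.6931 / 2.9223 = 0.2372
c = 6 / 1.13^0.2372 = 6 / 1.029 = 5.829
A = (7/5.829)^(1/0.2372) ⇒ ln A = ln(1.201)/0.2372 = 0.7721
A = e^0.7721 ≈ 2.164 km²

2.16 km²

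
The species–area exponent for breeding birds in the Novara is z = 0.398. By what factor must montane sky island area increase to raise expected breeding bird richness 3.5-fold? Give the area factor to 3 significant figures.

23.3

(A₂/A₁)^0.398 = 3.5, so A₂/A₁ = 3.5^(1/0.398) = 3.5^2.513
ln(A₂/A₁) = ln 3.5 / 0.398 = 1.2528 / 0.398 = 3.1476
A₂/A₁ = e^3.1476 ≈ 23.28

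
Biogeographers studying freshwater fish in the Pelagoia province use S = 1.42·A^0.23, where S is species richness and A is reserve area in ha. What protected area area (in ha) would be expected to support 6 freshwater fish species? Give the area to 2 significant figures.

6 = 1.42 × A^0.23  ⇒  A^0.23 = 6/1.42 = 4.225
ln A = ln(4.225) / 0.23 = 1.4411 / 0.23 = 6.2657
A = e^6.2657 ≈ 526.2 ha

530 ha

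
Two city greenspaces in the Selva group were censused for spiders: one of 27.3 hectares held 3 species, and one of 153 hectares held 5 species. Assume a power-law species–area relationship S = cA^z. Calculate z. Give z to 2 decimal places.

0.30

Taking logs: ln S = ln c + z ln A, so z = (ln S₂ − ln S₁)/(ln A₂ − ln A₁).
z = ln(5/3) / ln(153/27.3) = ln(1.667) / ln(5.604) = 0.5108 / 1.7236 = 0.2964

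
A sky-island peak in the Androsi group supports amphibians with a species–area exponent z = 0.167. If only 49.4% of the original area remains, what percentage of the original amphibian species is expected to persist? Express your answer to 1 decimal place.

88.9%

S_new/S_old = (A_new/A_old)^z = 0.494^0.167
= exp(0.167 × ln 0.494) = exp(0.167 × -0.7052) = exp(-0.1178) ≈ 0.8889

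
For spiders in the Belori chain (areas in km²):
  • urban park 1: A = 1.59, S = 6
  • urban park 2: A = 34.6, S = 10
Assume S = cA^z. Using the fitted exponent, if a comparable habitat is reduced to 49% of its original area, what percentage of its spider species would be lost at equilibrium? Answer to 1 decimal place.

z = ln(10/6) / ln(34.6/1.59) = 0.5108 / 3.0801 = 0.1658
S_new/S_old = (A_new/A_old)^z = 0.49^0.1658 = exp(0.1658 × -0.7133) = 0.8884
Fraction lost = 1 − 0.8884 = 0.1116

11.2%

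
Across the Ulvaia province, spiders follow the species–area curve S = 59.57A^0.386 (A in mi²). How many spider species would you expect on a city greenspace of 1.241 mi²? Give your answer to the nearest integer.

65

S = 59.57 × 1.241^0.386
ln S = ln 59.57 + 0.386 × ln 1.241 = 4.0872 + 0.386 × 0.2159 = 4.1705
S = e^4.1705 ≈ 64.75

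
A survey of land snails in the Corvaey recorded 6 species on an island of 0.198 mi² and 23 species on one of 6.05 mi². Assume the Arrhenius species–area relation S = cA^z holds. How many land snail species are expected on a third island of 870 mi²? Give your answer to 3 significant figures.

z = ln(23/6) / ln(6.05/0.198) = 1.3437 / 3.4195 = 0.3930
c = 6 / 0.198^0.3930 = 6 / 0.5292 = 11.34
S₃ = 11.34 × 870^0.3930 = 11.34 × 14.29 ≈ 162

162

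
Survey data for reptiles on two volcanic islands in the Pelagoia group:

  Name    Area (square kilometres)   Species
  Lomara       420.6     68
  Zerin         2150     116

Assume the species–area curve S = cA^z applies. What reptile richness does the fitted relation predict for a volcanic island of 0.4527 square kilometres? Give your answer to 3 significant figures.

7.26

z = ln(116/68) / ln(2150/420.6) = 0.5341 / 1.6315 = 0.3273
c = 68 / 420.6^0.3273 = 68 / 7.226 = 9.41
S₃ = 9.41 × 0.4527^0.3273 = 9.41 × 0.7715 ≈ 7.26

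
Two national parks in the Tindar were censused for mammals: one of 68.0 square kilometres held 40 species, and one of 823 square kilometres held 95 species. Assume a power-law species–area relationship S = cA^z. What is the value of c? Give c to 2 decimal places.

9.25

z = ln(S₂/S₁) / ln(A₂/A₁) = ln(95/40) / ln(823/68) = 0.8650 / 2.4934 = 0.3469
c = S₁ / A₁^z = 40 / 68^0.3469 = 40 / 4.322 = 9.254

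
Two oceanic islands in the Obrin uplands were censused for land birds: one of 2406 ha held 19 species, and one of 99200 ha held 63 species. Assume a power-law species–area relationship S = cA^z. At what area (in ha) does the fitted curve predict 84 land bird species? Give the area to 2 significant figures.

240000 ha

z = ln(63/19) / ln(99200/2406) = 1.1987 / 3.7192 = 0.3223
c = 19 / 2406^0.3223 = 19 / 12.3 = 1.545
A = (84/1.545)^(1/0.3223) ⇒ ln A = ln(54.37)/0.3223 = 12.3975
A = e^12.3975 ≈ 242190 ha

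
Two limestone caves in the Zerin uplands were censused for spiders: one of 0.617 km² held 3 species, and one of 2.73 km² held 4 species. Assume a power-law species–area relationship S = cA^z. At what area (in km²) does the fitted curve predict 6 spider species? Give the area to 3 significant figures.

22.2 km²

z = ln(4/3) / ln(2.73/0.617) = 0.2877 / 1.4872 = 0.1934
c = 3 / 0.617^0.1934 = 3 / 0.9108 = 3.294
A = (6/3.294)^(1/0.1934) ⇒ ln A = ln(1.822)/0.1934 = 3.1004
A = e^3.1004 ≈ 22.21 km²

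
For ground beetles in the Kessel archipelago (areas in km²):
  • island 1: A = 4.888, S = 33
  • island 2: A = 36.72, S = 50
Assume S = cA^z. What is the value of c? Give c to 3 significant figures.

z = ln(S₂/S₁) / ln(A₂/A₁) = ln(50/33) / ln(36.72/4.888) = 0.4155 / 2.0165 = 0.2061
c = S₁ / A₁^z = 33 / 4.888^0.2061 = 33 / 1.387 = 23.8

23.8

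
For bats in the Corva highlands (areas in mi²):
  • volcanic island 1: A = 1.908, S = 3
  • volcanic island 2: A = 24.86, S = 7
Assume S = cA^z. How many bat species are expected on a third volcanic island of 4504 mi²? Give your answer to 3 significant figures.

z = ln(7/3) / ln(24.86/1.908) = 0.8473 / 2.5672 = 0.3300
c = 3 / 1.908^0.3300 = 3 / 1.238 = 2.424
S₃ = 2.424 × 4504^0.3300 = 2.424 × 16.06 ≈ 38.94

38.9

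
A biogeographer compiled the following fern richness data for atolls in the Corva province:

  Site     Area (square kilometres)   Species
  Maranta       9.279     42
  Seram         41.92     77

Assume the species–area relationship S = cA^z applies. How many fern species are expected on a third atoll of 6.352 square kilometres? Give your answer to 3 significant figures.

z = ln(77/42) / ln(41.92/9.279) = 0.6061 / 1.5080 = 0.4019
c = 42 / 9.279^0.4019 = 42 / 2.448 = 17.15
S₃ = 17.15 × 6.352^0.4019 = 17.15 × 2.102 ≈ 36.07

36.1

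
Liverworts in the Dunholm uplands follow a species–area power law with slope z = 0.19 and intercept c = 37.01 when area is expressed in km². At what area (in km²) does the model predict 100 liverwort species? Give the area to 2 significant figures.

190 km²

100 = 37.01 × A^0.19  ⇒  A^0.19 = 100/37.01 = 2.702
ln A = ln(2.702) / 0.19 = 0.9940 / 0.19 = 5.2315
A = e^5.2315 ≈ 187.1 km²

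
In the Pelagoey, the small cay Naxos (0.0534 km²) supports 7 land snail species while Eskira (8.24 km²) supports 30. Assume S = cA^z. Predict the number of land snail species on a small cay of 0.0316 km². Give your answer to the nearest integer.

6

z = ln(30/7) / ln(8.24/0.0534) = 1.4553 / 5.0389 = 0.2888
c = 7 / 0.0534^0.2888 = 7 / 0.429 = 16.32
S₃ = 16.32 × 0.0316^0.2888 = 16.32 × 0.3687 ≈ 6.016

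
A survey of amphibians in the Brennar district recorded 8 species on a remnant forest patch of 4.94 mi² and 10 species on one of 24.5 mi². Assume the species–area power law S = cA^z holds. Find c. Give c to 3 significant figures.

z = ln(S₂/S₁) / ln(A₂/A₁) = ln(10/8) / ln(24.5/4.94) = 0.2231 / 1.6013 = 0.1394
c = S₁ / A₁^z = 8 / 4.94^0.1394 = 8 / 1.249 = 6.404

6.40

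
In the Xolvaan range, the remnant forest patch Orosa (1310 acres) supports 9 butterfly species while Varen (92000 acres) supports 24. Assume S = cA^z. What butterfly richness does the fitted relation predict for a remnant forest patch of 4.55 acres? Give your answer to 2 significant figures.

2.4

z = ln(24/9) / ln(92000/1310) = 0.9808 / 4.2518 = 0.2307
c = 9 / 1310^0.2307 = 9 / 5.237 = 1.718
S₃ = 1.718 × 4.55^0.2307 = 1.718 × 1.418 ≈ 2.437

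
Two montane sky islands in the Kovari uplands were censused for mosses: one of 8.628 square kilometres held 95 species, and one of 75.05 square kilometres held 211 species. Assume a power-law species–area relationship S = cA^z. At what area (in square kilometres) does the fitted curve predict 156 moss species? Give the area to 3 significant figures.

33.1 square kilometres

z = ln(211/95) / ln(75.05/8.628) = 0.7980 / 2.1631 = 0.3689
c = 95 / 8.628^0.3689 = 95 / 2.214 = 42.9
A = (156/42.9)^(1/0.3689) ⇒ ln A = ln(3.636)/0.3689 = 3.4995
A = e^3.4995 ≈ 33.1 square kilometres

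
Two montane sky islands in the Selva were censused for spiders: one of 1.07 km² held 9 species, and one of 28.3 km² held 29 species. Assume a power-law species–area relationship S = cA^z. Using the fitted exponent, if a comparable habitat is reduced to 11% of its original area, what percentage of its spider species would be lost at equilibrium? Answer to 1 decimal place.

z = ln(29/9) / ln(28.3/1.07) = 1.1701 / 3.2752 = 0.3573
S_new/S_old = (A_new/A_old)^z = 0.11^0.3573 = exp(0.3573 × -2.2073) = 0.4545
Fraction lost = 1 − 0.4545 = 0.5455

54.5%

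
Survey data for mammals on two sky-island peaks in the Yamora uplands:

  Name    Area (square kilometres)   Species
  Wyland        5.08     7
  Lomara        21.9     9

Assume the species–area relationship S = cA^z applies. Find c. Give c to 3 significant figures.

5.29

z = ln(S₂/S₁) / ln(A₂/A₁) = ln(9/7) / ln(21.9/5.08) = 0.2513 / 1.4612 = 0.1720
c = S₁ / A₁^z = 7 / 5.08^0.1720 = 7 / 1.323 = 5.293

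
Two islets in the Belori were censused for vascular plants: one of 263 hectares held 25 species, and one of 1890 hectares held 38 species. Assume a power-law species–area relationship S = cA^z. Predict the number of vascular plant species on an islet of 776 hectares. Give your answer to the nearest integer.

z = ln(38/25) / ln(1890/263) = 0.4187 / 1.9722 = 0.2123
c = 25 / 263^0.2123 = 25 / 3.264 = 7.659
S₃ = 7.659 × 776^0.2123 = 7.659 × 4.107 ≈ 31.46

31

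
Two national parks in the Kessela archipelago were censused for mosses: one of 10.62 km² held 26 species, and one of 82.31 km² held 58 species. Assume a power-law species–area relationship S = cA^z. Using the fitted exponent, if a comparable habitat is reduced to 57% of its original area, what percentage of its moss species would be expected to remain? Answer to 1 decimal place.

80.2%

z = ln(58/26) / ln(82.31/10.62) = 0.8023 / 2.0478 = 0.3918
S_new/S_old = (A_new/A_old)^z = 0.57^0.3918 = exp(0.3918 × -0.5621) = 0.8023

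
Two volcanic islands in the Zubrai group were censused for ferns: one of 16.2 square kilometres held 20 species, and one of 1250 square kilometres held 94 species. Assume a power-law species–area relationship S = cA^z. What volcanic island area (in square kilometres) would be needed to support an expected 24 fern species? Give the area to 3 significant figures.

z = ln(94/20) / ln(1250/16.2) = 1.5476 / 4.3459 = 0.3561
c = 20 / 16.2^0.3561 = 20 / 2.696 = 7.419
A = (24/7.419)^(1/0.3561) ⇒ ln A = ln(3.235)/0.3561 = 3.2970
A = e^3.2970 ≈ 27.03 square kilometres

27.0 square kilometres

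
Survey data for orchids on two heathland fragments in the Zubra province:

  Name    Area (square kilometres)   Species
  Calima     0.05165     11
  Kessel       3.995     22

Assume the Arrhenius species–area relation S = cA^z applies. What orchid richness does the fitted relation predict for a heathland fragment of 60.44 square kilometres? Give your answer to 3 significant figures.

z = ln(22/11) / ln(3.995/0.05165) = 0.6931 / 4.3483 = 0.1594
c = 11 / 0.05165^0.1594 = 11 / 0.6235 = 17.64
S₃ = 17.64 × 60.44^0.1594 = 17.64 × 1.923 ≈ 33.92

33.9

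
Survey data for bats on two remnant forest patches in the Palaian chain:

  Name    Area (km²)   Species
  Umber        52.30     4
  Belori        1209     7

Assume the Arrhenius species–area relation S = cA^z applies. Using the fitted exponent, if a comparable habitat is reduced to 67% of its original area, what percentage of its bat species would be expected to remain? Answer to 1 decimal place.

z = ln(7/4) / ln(1209/52.3) = 0.5596 / 3.1406 = 0.1782
S_new/S_old = (A_new/A_old)^z = 0.67^0.1782 = exp(0.1782 × -0.4005) = 0.9311

93.1%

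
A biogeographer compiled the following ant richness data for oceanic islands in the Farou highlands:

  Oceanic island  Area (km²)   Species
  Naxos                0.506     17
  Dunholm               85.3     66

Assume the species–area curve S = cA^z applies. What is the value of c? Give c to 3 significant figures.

20.4

z = ln(S₂/S₁) / ln(A₂/A₁) = ln(66/17) / ln(85.3/0.506) = 1.3564 / 5.1274 = 0.2645
c = S₁ / A₁^z = 17 / 0.506^0.2645 = 17 / 0.8351 = 20.36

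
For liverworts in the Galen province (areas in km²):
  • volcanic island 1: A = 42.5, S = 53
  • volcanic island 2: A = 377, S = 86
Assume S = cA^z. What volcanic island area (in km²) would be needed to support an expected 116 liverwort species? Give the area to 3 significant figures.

z = ln(86/53) / ln(377/42.5) = 0.4841 / 2.1827 = 0.2218
c = 53 / 42.5^0.2218 = 53 / 2.297 = 23.08
A = (116/23.08)^(1/0.2218) ⇒ ln A = ln(5.027)/0.2218 = 7.2816
A = e^7.2816 ≈ 1453 km²

1450 km²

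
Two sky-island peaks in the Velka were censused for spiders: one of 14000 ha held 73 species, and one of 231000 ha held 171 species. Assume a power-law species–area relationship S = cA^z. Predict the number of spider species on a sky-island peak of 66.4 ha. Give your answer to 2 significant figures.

z = ln(171/73) / ln(231000/14000) = 0.8512 / 2.8034 = 0.3036
c = 73 / 14000^0.3036 = 73 / 18.15 = 4.022
S₃ = 4.022 × 66.4^0.3036 = 4.022 × 3.575 ≈ 14.38

14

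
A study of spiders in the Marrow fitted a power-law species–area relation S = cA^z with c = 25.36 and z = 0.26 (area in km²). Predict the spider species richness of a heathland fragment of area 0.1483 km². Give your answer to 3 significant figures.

15.4

S = 25.36 × 0.1483^0.26
ln S = ln 25.36 + 0.26 × ln 0.1483 = 3.2332 + 0.26 × -1.9085 = 2.7370
S = e^2.7370 ≈ 15.44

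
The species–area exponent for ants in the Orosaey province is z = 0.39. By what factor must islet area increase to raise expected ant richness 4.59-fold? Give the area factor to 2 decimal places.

49.77

(A₂/A₁)^0.39 = 4.59, so A₂/A₁ = 4.59^(1/0.39) = 4.59^2.564
ln(A₂/A₁) = ln 4.59 / 0.39 = 1.5239 / 0.39 = 3.9074
A₂/A₁ = e^3.9074 ≈ 49.77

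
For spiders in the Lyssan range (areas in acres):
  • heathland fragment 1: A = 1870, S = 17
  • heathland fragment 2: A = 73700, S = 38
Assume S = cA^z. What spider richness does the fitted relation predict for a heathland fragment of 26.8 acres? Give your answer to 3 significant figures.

z = ln(38/17) / ln(73700/1870) = 0.8044 / 3.6741 = 0.2189
c = 17 / 1870^0.2189 = 17 / 5.204 = 3.267
S₃ = 3.267 × 26.8^0.2189 = 3.267 × 2.054 ≈ 6.711

6.71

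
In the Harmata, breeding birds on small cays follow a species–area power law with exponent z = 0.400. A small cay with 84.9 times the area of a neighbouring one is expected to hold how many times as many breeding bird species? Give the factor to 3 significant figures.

S₂/S₁ = (A₂/A₁)^z = 84.9^0.4
ln(S₂/S₁) = 0.4 × ln 84.9 = 0.4 × 4.4415 = 1.7766
S₂/S₁ = e^1.7766 ≈ 5.91

5.91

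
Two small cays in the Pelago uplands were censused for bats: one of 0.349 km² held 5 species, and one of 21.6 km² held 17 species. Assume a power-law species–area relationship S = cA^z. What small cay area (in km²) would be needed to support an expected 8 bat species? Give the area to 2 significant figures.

1.7 km²

z = ln(17/5) / ln(21.6/0.349) = 1.2238 / 4.1254 = 0.2966
c = 5 / 0.349^0.2966 = 5 / 0.7318 = 6.833
A = (8/6.833)^(1/0.2966) ⇒ ln A = ln(1.171)/0.2966 = 0.5317
A = e^0.5317 ≈ 1.702 km²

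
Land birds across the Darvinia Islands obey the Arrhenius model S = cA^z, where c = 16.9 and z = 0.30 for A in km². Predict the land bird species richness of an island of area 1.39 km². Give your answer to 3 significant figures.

18.7

S = 16.9 × 1.39^0.3
ln S = ln 16.9 + 0.3 × ln 1.39 = 2.8273 + 0.3 × 0.3293 = 2.9261
S = e^2.9261 ≈ 18.65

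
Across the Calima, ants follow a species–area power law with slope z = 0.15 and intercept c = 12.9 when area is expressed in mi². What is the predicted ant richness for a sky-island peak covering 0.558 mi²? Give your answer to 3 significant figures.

11.8

S = 12.9 × 0.558^0.15 = 12.9 × 0.9162 ≈ 11.82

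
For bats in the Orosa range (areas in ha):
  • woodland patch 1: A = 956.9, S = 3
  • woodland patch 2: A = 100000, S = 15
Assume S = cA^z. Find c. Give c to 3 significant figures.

z = ln(S₂/S₁) / ln(A₂/A₁) = ln(15/3) / ln(100000/956.9) = 1.6094 / 4.6492 = 0.3462
c = S₁ / A₁^z = 3 / 956.9^0.3462 = 3 / 10.76 = 0.2788

0.279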